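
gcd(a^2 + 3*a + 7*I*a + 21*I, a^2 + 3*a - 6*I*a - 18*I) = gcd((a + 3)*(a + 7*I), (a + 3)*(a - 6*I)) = a + 3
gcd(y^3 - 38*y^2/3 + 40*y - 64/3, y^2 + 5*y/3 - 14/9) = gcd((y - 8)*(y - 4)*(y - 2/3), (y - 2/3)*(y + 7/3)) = y - 2/3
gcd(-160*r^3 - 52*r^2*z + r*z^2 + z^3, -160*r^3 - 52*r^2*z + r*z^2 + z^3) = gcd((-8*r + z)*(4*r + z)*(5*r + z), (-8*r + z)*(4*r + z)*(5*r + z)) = -160*r^3 - 52*r^2*z + r*z^2 + z^3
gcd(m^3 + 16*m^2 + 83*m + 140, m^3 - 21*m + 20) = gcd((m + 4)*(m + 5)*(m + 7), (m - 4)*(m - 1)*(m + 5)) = m + 5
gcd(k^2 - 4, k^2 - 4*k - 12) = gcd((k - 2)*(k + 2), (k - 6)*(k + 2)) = k + 2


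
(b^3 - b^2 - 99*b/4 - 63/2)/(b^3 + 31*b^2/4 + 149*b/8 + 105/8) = 2*(2*b^2 - 9*b - 18)/(4*b^2 + 17*b + 15)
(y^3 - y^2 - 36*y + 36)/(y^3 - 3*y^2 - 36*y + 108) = (y - 1)/(y - 3)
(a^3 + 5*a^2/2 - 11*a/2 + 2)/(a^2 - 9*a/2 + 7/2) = (2*a^2 + 7*a - 4)/(2*a - 7)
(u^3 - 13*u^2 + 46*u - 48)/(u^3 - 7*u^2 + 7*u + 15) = (u^2 - 10*u + 16)/(u^2 - 4*u - 5)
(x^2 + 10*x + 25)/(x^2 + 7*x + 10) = (x + 5)/(x + 2)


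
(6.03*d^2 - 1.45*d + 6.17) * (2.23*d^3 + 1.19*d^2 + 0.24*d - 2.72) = 13.4469*d^5 + 3.9422*d^4 + 13.4808*d^3 - 9.4073*d^2 + 5.4248*d - 16.7824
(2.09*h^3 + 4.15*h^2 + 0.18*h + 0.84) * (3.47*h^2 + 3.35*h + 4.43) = 7.2523*h^5 + 21.402*h^4 + 23.7858*h^3 + 21.9023*h^2 + 3.6114*h + 3.7212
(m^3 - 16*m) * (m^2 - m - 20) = m^5 - m^4 - 36*m^3 + 16*m^2 + 320*m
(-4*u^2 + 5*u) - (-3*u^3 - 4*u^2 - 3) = 3*u^3 + 5*u + 3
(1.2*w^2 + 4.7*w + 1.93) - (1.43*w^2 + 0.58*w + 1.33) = -0.23*w^2 + 4.12*w + 0.6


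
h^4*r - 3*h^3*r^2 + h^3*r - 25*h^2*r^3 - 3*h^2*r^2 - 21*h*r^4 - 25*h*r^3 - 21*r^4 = (h - 7*r)*(h + r)*(h + 3*r)*(h*r + r)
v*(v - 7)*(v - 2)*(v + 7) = v^4 - 2*v^3 - 49*v^2 + 98*v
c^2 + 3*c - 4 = (c - 1)*(c + 4)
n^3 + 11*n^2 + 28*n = n*(n + 4)*(n + 7)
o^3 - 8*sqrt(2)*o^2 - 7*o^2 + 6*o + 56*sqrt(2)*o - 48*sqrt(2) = (o - 6)*(o - 1)*(o - 8*sqrt(2))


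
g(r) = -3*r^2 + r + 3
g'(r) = 1 - 6*r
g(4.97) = -66.13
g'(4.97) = -28.82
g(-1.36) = -3.91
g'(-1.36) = 9.16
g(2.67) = -15.72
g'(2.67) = -15.02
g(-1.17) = -2.28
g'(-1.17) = 8.02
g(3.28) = -26.00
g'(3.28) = -18.68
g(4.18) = -45.24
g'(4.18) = -24.08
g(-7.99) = -196.51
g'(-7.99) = 48.94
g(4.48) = -52.73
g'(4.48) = -25.88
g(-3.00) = -27.00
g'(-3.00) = 19.00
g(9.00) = -231.00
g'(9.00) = -53.00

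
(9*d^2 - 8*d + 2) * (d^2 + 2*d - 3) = 9*d^4 + 10*d^3 - 41*d^2 + 28*d - 6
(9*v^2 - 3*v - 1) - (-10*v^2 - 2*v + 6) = 19*v^2 - v - 7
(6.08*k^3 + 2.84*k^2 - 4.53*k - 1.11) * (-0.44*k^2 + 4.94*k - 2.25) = -2.6752*k^5 + 28.7856*k^4 + 2.3428*k^3 - 28.2798*k^2 + 4.7091*k + 2.4975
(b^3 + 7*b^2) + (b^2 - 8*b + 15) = b^3 + 8*b^2 - 8*b + 15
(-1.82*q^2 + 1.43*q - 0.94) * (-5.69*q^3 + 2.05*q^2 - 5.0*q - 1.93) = 10.3558*q^5 - 11.8677*q^4 + 17.3801*q^3 - 5.5644*q^2 + 1.9401*q + 1.8142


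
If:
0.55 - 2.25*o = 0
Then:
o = 0.24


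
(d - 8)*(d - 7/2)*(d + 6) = d^3 - 11*d^2/2 - 41*d + 168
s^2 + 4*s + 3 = (s + 1)*(s + 3)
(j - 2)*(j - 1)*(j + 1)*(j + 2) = j^4 - 5*j^2 + 4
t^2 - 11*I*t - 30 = (t - 6*I)*(t - 5*I)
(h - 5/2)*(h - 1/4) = h^2 - 11*h/4 + 5/8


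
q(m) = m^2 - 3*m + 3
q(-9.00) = 111.00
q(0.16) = 2.55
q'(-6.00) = -15.00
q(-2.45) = 16.35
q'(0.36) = -2.28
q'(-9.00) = -21.00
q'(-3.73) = -10.46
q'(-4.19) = -11.38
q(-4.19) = 33.13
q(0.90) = 1.11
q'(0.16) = -2.68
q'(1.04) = -0.92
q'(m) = 2*m - 3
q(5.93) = 20.37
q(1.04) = 0.96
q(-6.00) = 57.00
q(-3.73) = 28.10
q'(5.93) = 8.86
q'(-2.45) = -7.90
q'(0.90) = -1.20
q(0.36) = 2.05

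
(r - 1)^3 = r^3 - 3*r^2 + 3*r - 1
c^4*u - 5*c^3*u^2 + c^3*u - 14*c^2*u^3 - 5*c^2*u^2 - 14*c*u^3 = c*(c - 7*u)*(c + 2*u)*(c*u + u)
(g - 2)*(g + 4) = g^2 + 2*g - 8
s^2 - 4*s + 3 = (s - 3)*(s - 1)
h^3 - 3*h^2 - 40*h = h*(h - 8)*(h + 5)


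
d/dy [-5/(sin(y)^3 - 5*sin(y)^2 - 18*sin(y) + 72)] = 5*(3*sin(y)^2 - 10*sin(y) - 18)*cos(y)/(sin(y)^3 - 5*sin(y)^2 - 18*sin(y) + 72)^2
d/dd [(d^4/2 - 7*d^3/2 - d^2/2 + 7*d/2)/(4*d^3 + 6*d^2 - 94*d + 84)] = (d^4 + 5*d^3 - 71*d^2 + 252*d + 147)/(2*(4*d^4 + 20*d^3 - 143*d^2 - 420*d + 1764))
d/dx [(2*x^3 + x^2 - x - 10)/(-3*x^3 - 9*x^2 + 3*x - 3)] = (-5*x^4 + 2*x^3 - 38*x^2 - 62*x + 11)/(3*(x^6 + 6*x^5 + 7*x^4 - 4*x^3 + 7*x^2 - 2*x + 1))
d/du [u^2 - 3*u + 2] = 2*u - 3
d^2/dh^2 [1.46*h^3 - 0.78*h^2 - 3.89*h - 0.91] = 8.76*h - 1.56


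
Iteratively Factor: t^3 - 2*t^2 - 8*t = (t)*(t^2 - 2*t - 8) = t*(t + 2)*(t - 4)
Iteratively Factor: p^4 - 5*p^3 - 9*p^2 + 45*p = (p - 3)*(p^3 - 2*p^2 - 15*p) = (p - 3)*(p + 3)*(p^2 - 5*p) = p*(p - 3)*(p + 3)*(p - 5)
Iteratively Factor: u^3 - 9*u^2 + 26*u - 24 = (u - 2)*(u^2 - 7*u + 12) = (u - 4)*(u - 2)*(u - 3)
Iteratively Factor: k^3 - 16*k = (k)*(k^2 - 16) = k*(k - 4)*(k + 4)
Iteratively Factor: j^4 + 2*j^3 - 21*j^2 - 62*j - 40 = (j + 4)*(j^3 - 2*j^2 - 13*j - 10) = (j - 5)*(j + 4)*(j^2 + 3*j + 2) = (j - 5)*(j + 1)*(j + 4)*(j + 2)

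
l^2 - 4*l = l*(l - 4)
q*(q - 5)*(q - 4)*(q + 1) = q^4 - 8*q^3 + 11*q^2 + 20*q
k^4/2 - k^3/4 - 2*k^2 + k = k*(k/2 + 1)*(k - 2)*(k - 1/2)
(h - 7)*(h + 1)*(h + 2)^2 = h^4 - 2*h^3 - 27*h^2 - 52*h - 28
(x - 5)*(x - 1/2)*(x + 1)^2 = x^4 - 7*x^3/2 - 15*x^2/2 - x/2 + 5/2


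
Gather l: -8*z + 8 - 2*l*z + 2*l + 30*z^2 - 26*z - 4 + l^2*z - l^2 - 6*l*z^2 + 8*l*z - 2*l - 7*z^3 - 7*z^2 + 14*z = l^2*(z - 1) + l*(-6*z^2 + 6*z) - 7*z^3 + 23*z^2 - 20*z + 4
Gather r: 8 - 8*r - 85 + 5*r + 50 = -3*r - 27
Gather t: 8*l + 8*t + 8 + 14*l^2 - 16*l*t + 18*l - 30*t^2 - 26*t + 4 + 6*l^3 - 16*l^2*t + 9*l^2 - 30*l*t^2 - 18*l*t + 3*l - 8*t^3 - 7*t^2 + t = 6*l^3 + 23*l^2 + 29*l - 8*t^3 + t^2*(-30*l - 37) + t*(-16*l^2 - 34*l - 17) + 12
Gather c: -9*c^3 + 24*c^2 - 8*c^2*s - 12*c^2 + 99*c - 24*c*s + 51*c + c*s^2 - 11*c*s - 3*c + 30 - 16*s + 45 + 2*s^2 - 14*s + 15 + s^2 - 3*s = -9*c^3 + c^2*(12 - 8*s) + c*(s^2 - 35*s + 147) + 3*s^2 - 33*s + 90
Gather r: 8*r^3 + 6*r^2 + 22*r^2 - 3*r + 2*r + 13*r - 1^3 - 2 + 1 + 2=8*r^3 + 28*r^2 + 12*r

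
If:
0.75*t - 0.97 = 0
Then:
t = 1.29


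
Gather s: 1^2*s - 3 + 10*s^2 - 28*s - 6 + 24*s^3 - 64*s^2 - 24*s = 24*s^3 - 54*s^2 - 51*s - 9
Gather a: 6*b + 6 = 6*b + 6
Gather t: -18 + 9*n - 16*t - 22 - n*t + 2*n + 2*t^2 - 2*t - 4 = 11*n + 2*t^2 + t*(-n - 18) - 44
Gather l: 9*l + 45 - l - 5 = 8*l + 40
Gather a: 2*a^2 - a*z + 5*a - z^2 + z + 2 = 2*a^2 + a*(5 - z) - z^2 + z + 2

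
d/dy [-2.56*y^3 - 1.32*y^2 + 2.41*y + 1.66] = -7.68*y^2 - 2.64*y + 2.41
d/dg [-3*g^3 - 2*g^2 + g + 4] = -9*g^2 - 4*g + 1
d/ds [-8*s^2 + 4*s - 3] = 4 - 16*s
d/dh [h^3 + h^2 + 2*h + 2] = 3*h^2 + 2*h + 2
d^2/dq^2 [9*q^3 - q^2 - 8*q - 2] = 54*q - 2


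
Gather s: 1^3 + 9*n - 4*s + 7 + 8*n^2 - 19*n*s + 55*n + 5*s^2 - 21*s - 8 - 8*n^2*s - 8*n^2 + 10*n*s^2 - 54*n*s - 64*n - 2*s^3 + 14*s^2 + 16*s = -2*s^3 + s^2*(10*n + 19) + s*(-8*n^2 - 73*n - 9)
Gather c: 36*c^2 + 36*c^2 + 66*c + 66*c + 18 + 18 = 72*c^2 + 132*c + 36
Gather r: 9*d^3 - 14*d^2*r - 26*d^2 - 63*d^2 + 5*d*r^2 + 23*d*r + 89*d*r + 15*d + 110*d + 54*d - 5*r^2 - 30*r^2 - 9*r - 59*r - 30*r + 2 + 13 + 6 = 9*d^3 - 89*d^2 + 179*d + r^2*(5*d - 35) + r*(-14*d^2 + 112*d - 98) + 21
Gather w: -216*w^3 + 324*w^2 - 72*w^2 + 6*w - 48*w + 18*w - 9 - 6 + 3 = -216*w^3 + 252*w^2 - 24*w - 12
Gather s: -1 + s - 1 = s - 2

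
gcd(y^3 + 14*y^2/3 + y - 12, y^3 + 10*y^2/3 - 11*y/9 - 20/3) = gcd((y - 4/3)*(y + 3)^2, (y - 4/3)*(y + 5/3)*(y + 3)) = y^2 + 5*y/3 - 4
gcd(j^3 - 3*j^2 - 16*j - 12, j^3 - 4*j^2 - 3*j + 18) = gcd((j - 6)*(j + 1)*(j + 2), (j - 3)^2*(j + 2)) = j + 2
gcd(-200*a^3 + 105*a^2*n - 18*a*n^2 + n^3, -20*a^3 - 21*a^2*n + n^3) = 5*a - n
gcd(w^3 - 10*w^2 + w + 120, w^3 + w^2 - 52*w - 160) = w - 8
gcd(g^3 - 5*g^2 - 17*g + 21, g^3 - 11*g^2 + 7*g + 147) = g^2 - 4*g - 21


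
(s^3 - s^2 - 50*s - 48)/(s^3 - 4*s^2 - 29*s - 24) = (s + 6)/(s + 3)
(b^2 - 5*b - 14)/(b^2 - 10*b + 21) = (b + 2)/(b - 3)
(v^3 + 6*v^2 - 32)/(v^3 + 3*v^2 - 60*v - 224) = (v^2 + 2*v - 8)/(v^2 - v - 56)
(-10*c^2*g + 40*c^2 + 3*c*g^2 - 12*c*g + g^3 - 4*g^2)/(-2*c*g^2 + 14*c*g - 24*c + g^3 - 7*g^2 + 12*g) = (5*c + g)/(g - 3)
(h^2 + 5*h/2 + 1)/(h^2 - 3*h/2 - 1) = (h + 2)/(h - 2)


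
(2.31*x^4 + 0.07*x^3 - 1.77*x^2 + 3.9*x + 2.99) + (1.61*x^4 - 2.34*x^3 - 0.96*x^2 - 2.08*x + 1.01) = 3.92*x^4 - 2.27*x^3 - 2.73*x^2 + 1.82*x + 4.0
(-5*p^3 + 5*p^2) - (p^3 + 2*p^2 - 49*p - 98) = -6*p^3 + 3*p^2 + 49*p + 98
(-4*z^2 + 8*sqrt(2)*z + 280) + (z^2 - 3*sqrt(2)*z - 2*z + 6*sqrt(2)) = -3*z^2 - 2*z + 5*sqrt(2)*z + 6*sqrt(2) + 280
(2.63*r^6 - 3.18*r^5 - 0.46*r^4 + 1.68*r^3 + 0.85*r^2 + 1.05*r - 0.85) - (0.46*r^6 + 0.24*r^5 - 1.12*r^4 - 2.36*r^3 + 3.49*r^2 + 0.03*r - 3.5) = 2.17*r^6 - 3.42*r^5 + 0.66*r^4 + 4.04*r^3 - 2.64*r^2 + 1.02*r + 2.65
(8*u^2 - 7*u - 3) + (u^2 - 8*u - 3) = 9*u^2 - 15*u - 6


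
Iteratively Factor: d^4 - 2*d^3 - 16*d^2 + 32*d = (d)*(d^3 - 2*d^2 - 16*d + 32) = d*(d + 4)*(d^2 - 6*d + 8) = d*(d - 4)*(d + 4)*(d - 2)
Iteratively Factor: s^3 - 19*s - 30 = (s + 3)*(s^2 - 3*s - 10) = (s - 5)*(s + 3)*(s + 2)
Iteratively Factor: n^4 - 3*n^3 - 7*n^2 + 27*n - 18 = (n - 3)*(n^3 - 7*n + 6) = (n - 3)*(n - 1)*(n^2 + n - 6) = (n - 3)*(n - 2)*(n - 1)*(n + 3)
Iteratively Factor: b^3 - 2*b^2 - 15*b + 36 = (b - 3)*(b^2 + b - 12) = (b - 3)^2*(b + 4)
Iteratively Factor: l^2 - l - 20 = (l + 4)*(l - 5)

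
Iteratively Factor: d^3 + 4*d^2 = (d)*(d^2 + 4*d) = d*(d + 4)*(d)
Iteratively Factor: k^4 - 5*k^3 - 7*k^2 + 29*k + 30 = (k + 1)*(k^3 - 6*k^2 - k + 30) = (k - 5)*(k + 1)*(k^2 - k - 6) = (k - 5)*(k + 1)*(k + 2)*(k - 3)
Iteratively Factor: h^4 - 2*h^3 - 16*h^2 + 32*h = (h - 4)*(h^3 + 2*h^2 - 8*h) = (h - 4)*(h + 4)*(h^2 - 2*h) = (h - 4)*(h - 2)*(h + 4)*(h)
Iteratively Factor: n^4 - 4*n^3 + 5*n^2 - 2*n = (n)*(n^3 - 4*n^2 + 5*n - 2) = n*(n - 2)*(n^2 - 2*n + 1) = n*(n - 2)*(n - 1)*(n - 1)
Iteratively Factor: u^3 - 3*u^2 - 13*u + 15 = (u - 1)*(u^2 - 2*u - 15) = (u - 1)*(u + 3)*(u - 5)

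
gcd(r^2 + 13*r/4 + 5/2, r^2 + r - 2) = r + 2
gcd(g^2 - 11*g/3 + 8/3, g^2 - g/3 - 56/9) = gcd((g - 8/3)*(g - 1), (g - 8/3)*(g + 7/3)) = g - 8/3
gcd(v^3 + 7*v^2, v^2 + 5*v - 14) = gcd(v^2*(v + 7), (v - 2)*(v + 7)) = v + 7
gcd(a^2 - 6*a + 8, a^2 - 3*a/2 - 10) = a - 4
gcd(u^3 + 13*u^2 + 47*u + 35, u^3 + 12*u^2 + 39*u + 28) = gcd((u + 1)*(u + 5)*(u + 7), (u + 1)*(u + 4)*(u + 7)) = u^2 + 8*u + 7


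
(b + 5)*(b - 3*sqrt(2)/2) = b^2 - 3*sqrt(2)*b/2 + 5*b - 15*sqrt(2)/2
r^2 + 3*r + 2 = (r + 1)*(r + 2)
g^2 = g^2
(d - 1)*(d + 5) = d^2 + 4*d - 5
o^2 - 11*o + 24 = (o - 8)*(o - 3)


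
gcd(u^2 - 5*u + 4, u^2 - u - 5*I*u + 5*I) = u - 1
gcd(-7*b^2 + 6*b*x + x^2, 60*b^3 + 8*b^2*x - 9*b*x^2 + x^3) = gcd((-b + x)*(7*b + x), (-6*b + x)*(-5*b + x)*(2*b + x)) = 1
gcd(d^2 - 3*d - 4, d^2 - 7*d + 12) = d - 4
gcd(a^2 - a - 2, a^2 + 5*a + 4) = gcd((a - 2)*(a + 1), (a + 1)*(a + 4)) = a + 1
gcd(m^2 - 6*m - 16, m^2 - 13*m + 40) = m - 8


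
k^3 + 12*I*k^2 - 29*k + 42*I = (k - I)*(k + 6*I)*(k + 7*I)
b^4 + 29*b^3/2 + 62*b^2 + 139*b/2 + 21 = (b + 1/2)*(b + 1)*(b + 6)*(b + 7)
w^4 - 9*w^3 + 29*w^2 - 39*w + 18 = (w - 3)^2*(w - 2)*(w - 1)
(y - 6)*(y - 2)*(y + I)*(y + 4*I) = y^4 - 8*y^3 + 5*I*y^3 + 8*y^2 - 40*I*y^2 + 32*y + 60*I*y - 48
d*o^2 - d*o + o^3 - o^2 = o*(d + o)*(o - 1)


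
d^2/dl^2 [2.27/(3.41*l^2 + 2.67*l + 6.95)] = (-52.791574*l^2 - 41.335338*l + 2.27*(6.82*l + 2.67)*(13.64*l + 5.34) - 107.59573)/(3.41*l^2 + 2.67*l + 6.95)^3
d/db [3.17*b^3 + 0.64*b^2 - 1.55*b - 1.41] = 9.51*b^2 + 1.28*b - 1.55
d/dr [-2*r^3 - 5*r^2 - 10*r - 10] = -6*r^2 - 10*r - 10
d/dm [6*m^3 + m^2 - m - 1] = 18*m^2 + 2*m - 1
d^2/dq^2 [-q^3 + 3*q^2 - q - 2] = 6 - 6*q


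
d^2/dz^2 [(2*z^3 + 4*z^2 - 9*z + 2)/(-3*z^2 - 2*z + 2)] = 34*z*(5*z^2 - 6*z + 6)/(27*z^6 + 54*z^5 - 18*z^4 - 64*z^3 + 12*z^2 + 24*z - 8)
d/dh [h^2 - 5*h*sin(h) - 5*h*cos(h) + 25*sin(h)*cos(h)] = -5*sqrt(2)*h*cos(h + pi/4) + 2*h - 5*sqrt(2)*sin(h + pi/4) + 25*cos(2*h)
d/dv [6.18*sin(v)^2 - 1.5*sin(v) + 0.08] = (12.36*sin(v) - 1.5)*cos(v)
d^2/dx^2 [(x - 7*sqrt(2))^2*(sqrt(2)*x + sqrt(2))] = 6*sqrt(2)*x - 56 + 2*sqrt(2)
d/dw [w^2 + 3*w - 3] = 2*w + 3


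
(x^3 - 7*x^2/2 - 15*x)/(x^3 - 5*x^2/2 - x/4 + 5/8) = 4*x*(2*x^2 - 7*x - 30)/(8*x^3 - 20*x^2 - 2*x + 5)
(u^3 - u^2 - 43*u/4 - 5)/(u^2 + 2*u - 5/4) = (2*u^2 - 7*u - 4)/(2*u - 1)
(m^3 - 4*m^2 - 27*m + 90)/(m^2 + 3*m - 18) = (m^2 - m - 30)/(m + 6)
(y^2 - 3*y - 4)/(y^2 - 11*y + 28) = (y + 1)/(y - 7)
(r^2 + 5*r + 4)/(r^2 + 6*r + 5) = (r + 4)/(r + 5)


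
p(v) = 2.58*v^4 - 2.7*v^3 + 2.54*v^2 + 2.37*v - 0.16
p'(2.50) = 125.70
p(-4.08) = 930.75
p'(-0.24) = 0.54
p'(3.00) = 223.35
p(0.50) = 1.48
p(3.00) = 165.89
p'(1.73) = 40.35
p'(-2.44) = -208.17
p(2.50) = 80.23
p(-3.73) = 665.86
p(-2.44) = 139.85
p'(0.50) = 4.18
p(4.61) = 965.48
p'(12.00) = 16729.89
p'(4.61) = 864.72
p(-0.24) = -0.54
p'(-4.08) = -854.10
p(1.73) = 20.67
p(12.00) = 49227.32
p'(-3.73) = -664.83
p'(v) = 10.32*v^3 - 8.1*v^2 + 5.08*v + 2.37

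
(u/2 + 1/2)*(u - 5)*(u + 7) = u^3/2 + 3*u^2/2 - 33*u/2 - 35/2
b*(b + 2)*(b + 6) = b^3 + 8*b^2 + 12*b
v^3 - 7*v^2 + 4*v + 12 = (v - 6)*(v - 2)*(v + 1)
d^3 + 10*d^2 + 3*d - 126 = (d - 3)*(d + 6)*(d + 7)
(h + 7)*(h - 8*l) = h^2 - 8*h*l + 7*h - 56*l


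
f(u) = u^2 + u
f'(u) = 2*u + 1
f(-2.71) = 4.63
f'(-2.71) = -4.42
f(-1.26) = 0.33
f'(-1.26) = -1.52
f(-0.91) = -0.08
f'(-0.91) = -0.82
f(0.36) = 0.49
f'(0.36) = 1.72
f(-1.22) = 0.27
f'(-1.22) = -1.44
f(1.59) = 4.12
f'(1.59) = 4.18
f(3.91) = 19.20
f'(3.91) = 8.82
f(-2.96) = 5.80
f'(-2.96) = -4.92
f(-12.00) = 132.00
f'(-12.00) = -23.00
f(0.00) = 0.00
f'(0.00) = 1.00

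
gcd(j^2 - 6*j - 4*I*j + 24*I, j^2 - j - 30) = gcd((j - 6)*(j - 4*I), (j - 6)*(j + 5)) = j - 6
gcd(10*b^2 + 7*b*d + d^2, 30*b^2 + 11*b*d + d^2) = 5*b + d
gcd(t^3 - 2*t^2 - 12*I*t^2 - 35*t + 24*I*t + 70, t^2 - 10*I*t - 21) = t - 7*I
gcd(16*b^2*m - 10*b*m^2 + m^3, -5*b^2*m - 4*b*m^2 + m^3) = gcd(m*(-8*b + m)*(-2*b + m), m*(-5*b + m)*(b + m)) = m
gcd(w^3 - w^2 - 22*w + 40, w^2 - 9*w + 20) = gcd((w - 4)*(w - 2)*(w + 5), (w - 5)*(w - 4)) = w - 4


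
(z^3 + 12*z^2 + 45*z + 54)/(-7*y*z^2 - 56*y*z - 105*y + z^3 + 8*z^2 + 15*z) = (-z^2 - 9*z - 18)/(7*y*z + 35*y - z^2 - 5*z)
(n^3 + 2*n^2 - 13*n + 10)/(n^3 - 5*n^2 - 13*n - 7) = (-n^3 - 2*n^2 + 13*n - 10)/(-n^3 + 5*n^2 + 13*n + 7)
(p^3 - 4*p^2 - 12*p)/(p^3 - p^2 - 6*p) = (p - 6)/(p - 3)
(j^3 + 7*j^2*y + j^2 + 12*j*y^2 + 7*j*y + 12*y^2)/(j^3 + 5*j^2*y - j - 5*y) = (j^2 + 7*j*y + 12*y^2)/(j^2 + 5*j*y - j - 5*y)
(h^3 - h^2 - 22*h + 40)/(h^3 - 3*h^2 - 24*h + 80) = (h - 2)/(h - 4)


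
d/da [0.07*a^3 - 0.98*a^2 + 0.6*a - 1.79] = 0.21*a^2 - 1.96*a + 0.6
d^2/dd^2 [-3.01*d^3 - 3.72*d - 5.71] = -18.06*d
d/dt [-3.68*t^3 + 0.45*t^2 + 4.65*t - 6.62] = -11.04*t^2 + 0.9*t + 4.65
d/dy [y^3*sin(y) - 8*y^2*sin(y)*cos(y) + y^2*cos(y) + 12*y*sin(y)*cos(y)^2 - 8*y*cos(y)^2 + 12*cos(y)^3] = y^3*cos(y) + 2*y^2*sin(y) - 16*y^2*cos(y)^2 + 8*y^2 + 36*y*cos(y)^3 - 22*y*cos(y) - 24*sin(y)*cos(y)^2 - 8*cos(y)^2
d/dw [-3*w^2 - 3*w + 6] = -6*w - 3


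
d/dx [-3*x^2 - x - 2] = -6*x - 1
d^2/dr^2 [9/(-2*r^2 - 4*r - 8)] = 9*(r^2 + 2*r - 4*(r + 1)^2 + 4)/(r^2 + 2*r + 4)^3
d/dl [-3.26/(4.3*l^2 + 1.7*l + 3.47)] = (28.036*l + 5.542)/(4.3*l^2 + 1.7*l + 3.47)^2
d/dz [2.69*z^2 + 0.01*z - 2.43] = 5.38*z + 0.01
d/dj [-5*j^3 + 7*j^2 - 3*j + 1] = -15*j^2 + 14*j - 3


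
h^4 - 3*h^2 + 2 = (h - 1)*(h + 1)*(h - sqrt(2))*(h + sqrt(2))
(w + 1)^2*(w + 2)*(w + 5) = w^4 + 9*w^3 + 25*w^2 + 27*w + 10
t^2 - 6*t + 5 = (t - 5)*(t - 1)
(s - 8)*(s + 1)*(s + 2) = s^3 - 5*s^2 - 22*s - 16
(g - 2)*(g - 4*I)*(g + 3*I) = g^3 - 2*g^2 - I*g^2 + 12*g + 2*I*g - 24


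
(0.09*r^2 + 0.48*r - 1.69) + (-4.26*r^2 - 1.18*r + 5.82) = -4.17*r^2 - 0.7*r + 4.13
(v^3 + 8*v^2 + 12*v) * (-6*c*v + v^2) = -6*c*v^4 - 48*c*v^3 - 72*c*v^2 + v^5 + 8*v^4 + 12*v^3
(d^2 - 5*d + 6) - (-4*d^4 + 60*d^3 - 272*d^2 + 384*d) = 4*d^4 - 60*d^3 + 273*d^2 - 389*d + 6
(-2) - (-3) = 1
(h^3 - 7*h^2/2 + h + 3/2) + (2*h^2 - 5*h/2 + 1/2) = h^3 - 3*h^2/2 - 3*h/2 + 2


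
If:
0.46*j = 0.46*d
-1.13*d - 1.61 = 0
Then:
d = -1.42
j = -1.42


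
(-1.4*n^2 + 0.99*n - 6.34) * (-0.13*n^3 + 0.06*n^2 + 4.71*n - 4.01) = 0.182*n^5 - 0.2127*n^4 - 5.7104*n^3 + 9.8965*n^2 - 33.8313*n + 25.4234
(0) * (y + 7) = 0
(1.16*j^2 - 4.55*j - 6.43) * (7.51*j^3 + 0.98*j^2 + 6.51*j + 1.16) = 8.7116*j^5 - 33.0337*j^4 - 45.1967*j^3 - 34.5763*j^2 - 47.1373*j - 7.4588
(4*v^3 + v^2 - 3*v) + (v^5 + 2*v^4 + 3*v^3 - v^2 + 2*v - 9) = v^5 + 2*v^4 + 7*v^3 - v - 9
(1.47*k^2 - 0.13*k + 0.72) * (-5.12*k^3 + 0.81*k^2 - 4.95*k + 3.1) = -7.5264*k^5 + 1.8563*k^4 - 11.0682*k^3 + 5.7837*k^2 - 3.967*k + 2.232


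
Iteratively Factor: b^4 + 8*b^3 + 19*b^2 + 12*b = (b + 3)*(b^3 + 5*b^2 + 4*b) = b*(b + 3)*(b^2 + 5*b + 4) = b*(b + 3)*(b + 4)*(b + 1)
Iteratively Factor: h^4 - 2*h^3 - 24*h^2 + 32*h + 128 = (h + 4)*(h^3 - 6*h^2 + 32) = (h + 2)*(h + 4)*(h^2 - 8*h + 16) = (h - 4)*(h + 2)*(h + 4)*(h - 4)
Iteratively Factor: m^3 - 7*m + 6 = (m + 3)*(m^2 - 3*m + 2) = (m - 1)*(m + 3)*(m - 2)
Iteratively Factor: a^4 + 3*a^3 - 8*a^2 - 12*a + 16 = (a + 4)*(a^3 - a^2 - 4*a + 4) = (a - 1)*(a + 4)*(a^2 - 4) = (a - 1)*(a + 2)*(a + 4)*(a - 2)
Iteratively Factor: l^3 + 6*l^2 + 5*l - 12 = (l + 4)*(l^2 + 2*l - 3) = (l + 3)*(l + 4)*(l - 1)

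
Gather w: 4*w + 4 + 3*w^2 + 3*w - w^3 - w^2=-w^3 + 2*w^2 + 7*w + 4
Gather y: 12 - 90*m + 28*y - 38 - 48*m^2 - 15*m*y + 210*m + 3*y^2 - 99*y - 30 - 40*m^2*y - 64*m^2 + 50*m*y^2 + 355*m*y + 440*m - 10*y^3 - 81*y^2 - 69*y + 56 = -112*m^2 + 560*m - 10*y^3 + y^2*(50*m - 78) + y*(-40*m^2 + 340*m - 140)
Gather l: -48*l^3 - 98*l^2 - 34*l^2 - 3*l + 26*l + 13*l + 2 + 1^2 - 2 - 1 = -48*l^3 - 132*l^2 + 36*l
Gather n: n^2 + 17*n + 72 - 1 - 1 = n^2 + 17*n + 70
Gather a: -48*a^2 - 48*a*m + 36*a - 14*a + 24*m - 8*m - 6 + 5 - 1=-48*a^2 + a*(22 - 48*m) + 16*m - 2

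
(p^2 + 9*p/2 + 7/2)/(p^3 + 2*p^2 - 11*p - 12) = (p + 7/2)/(p^2 + p - 12)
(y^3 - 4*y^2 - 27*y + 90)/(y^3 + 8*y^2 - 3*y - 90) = (y - 6)/(y + 6)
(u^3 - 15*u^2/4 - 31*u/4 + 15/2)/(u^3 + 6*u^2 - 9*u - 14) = (4*u^3 - 15*u^2 - 31*u + 30)/(4*(u^3 + 6*u^2 - 9*u - 14))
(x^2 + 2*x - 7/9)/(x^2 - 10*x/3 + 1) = (x + 7/3)/(x - 3)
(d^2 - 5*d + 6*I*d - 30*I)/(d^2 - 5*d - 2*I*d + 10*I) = (d + 6*I)/(d - 2*I)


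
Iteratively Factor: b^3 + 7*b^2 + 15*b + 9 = (b + 3)*(b^2 + 4*b + 3) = (b + 1)*(b + 3)*(b + 3)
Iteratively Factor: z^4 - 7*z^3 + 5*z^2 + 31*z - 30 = (z - 1)*(z^3 - 6*z^2 - z + 30) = (z - 5)*(z - 1)*(z^2 - z - 6) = (z - 5)*(z - 1)*(z + 2)*(z - 3)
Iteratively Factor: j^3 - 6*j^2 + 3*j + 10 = (j + 1)*(j^2 - 7*j + 10) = (j - 5)*(j + 1)*(j - 2)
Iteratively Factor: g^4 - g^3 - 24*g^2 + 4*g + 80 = (g - 5)*(g^3 + 4*g^2 - 4*g - 16) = (g - 5)*(g - 2)*(g^2 + 6*g + 8) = (g - 5)*(g - 2)*(g + 4)*(g + 2)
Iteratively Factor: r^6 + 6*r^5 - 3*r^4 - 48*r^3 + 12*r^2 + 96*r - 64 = (r + 4)*(r^5 + 2*r^4 - 11*r^3 - 4*r^2 + 28*r - 16) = (r - 1)*(r + 4)*(r^4 + 3*r^3 - 8*r^2 - 12*r + 16) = (r - 1)^2*(r + 4)*(r^3 + 4*r^2 - 4*r - 16) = (r - 1)^2*(r + 2)*(r + 4)*(r^2 + 2*r - 8) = (r - 1)^2*(r + 2)*(r + 4)^2*(r - 2)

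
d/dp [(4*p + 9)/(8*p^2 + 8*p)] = (-4*p^2 - 18*p - 9)/(8*p^2*(p^2 + 2*p + 1))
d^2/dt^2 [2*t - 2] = 0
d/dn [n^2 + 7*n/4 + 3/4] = 2*n + 7/4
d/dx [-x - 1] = -1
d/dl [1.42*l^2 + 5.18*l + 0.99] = 2.84*l + 5.18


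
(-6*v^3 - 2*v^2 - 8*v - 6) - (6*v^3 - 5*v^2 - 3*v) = -12*v^3 + 3*v^2 - 5*v - 6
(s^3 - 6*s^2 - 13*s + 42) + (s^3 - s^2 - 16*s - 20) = 2*s^3 - 7*s^2 - 29*s + 22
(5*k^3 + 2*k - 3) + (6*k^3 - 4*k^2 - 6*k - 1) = 11*k^3 - 4*k^2 - 4*k - 4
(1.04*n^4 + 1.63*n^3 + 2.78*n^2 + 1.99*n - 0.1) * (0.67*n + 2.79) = 0.6968*n^5 + 3.9937*n^4 + 6.4103*n^3 + 9.0895*n^2 + 5.4851*n - 0.279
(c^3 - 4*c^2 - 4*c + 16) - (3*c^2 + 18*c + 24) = c^3 - 7*c^2 - 22*c - 8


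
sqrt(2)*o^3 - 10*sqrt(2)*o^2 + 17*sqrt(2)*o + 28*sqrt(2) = (o - 7)*(o - 4)*(sqrt(2)*o + sqrt(2))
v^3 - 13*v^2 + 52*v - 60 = (v - 6)*(v - 5)*(v - 2)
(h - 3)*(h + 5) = h^2 + 2*h - 15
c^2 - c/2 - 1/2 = (c - 1)*(c + 1/2)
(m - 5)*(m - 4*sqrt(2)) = m^2 - 4*sqrt(2)*m - 5*m + 20*sqrt(2)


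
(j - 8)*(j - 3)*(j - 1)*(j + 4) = j^4 - 8*j^3 - 13*j^2 + 116*j - 96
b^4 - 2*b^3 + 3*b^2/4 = b^2*(b - 3/2)*(b - 1/2)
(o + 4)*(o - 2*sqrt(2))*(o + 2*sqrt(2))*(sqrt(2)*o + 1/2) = sqrt(2)*o^4 + o^3/2 + 4*sqrt(2)*o^3 - 8*sqrt(2)*o^2 + 2*o^2 - 32*sqrt(2)*o - 4*o - 16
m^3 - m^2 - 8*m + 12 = (m - 2)^2*(m + 3)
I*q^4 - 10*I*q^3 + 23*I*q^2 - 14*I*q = q*(q - 7)*(q - 2)*(I*q - I)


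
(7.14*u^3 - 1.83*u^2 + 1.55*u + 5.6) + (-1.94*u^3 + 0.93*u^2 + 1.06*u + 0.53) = 5.2*u^3 - 0.9*u^2 + 2.61*u + 6.13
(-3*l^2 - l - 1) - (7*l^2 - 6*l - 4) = -10*l^2 + 5*l + 3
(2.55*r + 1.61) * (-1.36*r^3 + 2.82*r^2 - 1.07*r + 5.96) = -3.468*r^4 + 5.0014*r^3 + 1.8117*r^2 + 13.4753*r + 9.5956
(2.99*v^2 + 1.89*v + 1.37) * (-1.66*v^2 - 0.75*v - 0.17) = -4.9634*v^4 - 5.3799*v^3 - 4.2*v^2 - 1.3488*v - 0.2329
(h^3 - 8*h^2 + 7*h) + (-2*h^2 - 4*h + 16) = h^3 - 10*h^2 + 3*h + 16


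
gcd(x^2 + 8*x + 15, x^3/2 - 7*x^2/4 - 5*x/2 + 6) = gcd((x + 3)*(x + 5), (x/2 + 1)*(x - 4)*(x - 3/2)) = 1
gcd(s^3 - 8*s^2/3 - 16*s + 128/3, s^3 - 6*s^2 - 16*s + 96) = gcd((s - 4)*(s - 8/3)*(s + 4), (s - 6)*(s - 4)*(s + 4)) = s^2 - 16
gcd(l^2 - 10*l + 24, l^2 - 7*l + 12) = l - 4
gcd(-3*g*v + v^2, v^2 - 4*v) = v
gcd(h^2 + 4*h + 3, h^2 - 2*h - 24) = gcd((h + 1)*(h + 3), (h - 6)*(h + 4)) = 1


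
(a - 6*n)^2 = a^2 - 12*a*n + 36*n^2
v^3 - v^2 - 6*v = v*(v - 3)*(v + 2)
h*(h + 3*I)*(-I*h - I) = -I*h^3 + 3*h^2 - I*h^2 + 3*h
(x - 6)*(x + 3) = x^2 - 3*x - 18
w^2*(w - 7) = w^3 - 7*w^2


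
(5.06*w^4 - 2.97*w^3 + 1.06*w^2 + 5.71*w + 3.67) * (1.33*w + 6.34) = 6.7298*w^5 + 28.1303*w^4 - 17.42*w^3 + 14.3147*w^2 + 41.0825*w + 23.2678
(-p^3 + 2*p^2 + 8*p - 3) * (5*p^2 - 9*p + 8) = -5*p^5 + 19*p^4 + 14*p^3 - 71*p^2 + 91*p - 24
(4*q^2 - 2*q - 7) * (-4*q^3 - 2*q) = -16*q^5 + 8*q^4 + 20*q^3 + 4*q^2 + 14*q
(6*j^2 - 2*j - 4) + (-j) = 6*j^2 - 3*j - 4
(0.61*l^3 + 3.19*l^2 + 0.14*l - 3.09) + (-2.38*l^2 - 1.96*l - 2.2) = 0.61*l^3 + 0.81*l^2 - 1.82*l - 5.29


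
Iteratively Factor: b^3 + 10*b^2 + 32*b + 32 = (b + 2)*(b^2 + 8*b + 16) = (b + 2)*(b + 4)*(b + 4)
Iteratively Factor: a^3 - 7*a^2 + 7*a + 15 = (a - 3)*(a^2 - 4*a - 5) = (a - 5)*(a - 3)*(a + 1)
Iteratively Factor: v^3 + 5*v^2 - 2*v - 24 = (v + 4)*(v^2 + v - 6) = (v - 2)*(v + 4)*(v + 3)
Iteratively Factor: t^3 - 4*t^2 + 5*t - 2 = (t - 1)*(t^2 - 3*t + 2) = (t - 1)^2*(t - 2)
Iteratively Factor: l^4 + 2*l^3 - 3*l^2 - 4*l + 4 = (l + 2)*(l^3 - 3*l + 2) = (l - 1)*(l + 2)*(l^2 + l - 2) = (l - 1)^2*(l + 2)*(l + 2)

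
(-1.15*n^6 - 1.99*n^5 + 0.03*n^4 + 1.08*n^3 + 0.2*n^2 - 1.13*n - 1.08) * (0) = 0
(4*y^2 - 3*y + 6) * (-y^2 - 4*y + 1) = -4*y^4 - 13*y^3 + 10*y^2 - 27*y + 6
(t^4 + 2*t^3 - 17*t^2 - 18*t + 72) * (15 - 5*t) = -5*t^5 + 5*t^4 + 115*t^3 - 165*t^2 - 630*t + 1080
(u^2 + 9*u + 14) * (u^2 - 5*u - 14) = u^4 + 4*u^3 - 45*u^2 - 196*u - 196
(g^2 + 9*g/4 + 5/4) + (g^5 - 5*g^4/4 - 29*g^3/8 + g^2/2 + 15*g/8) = g^5 - 5*g^4/4 - 29*g^3/8 + 3*g^2/2 + 33*g/8 + 5/4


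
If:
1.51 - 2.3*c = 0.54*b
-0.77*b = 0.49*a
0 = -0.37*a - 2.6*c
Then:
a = -2.25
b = 1.43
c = 0.32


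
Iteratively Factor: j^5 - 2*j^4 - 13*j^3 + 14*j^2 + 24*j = (j - 2)*(j^4 - 13*j^2 - 12*j) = (j - 2)*(j + 1)*(j^3 - j^2 - 12*j) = (j - 4)*(j - 2)*(j + 1)*(j^2 + 3*j) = (j - 4)*(j - 2)*(j + 1)*(j + 3)*(j)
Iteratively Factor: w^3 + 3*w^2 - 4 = (w + 2)*(w^2 + w - 2) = (w + 2)^2*(w - 1)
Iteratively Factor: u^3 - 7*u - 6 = (u - 3)*(u^2 + 3*u + 2) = (u - 3)*(u + 1)*(u + 2)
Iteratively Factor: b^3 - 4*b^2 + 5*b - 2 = (b - 2)*(b^2 - 2*b + 1) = (b - 2)*(b - 1)*(b - 1)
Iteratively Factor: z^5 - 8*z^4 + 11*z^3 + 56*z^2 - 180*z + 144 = (z - 2)*(z^4 - 6*z^3 - z^2 + 54*z - 72) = (z - 2)^2*(z^3 - 4*z^2 - 9*z + 36) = (z - 2)^2*(z + 3)*(z^2 - 7*z + 12) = (z - 4)*(z - 2)^2*(z + 3)*(z - 3)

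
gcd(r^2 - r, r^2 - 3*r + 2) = r - 1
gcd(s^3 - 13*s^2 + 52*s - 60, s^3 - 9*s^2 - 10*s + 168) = s - 6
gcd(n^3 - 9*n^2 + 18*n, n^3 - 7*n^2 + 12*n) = n^2 - 3*n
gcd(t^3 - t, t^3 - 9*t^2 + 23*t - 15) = t - 1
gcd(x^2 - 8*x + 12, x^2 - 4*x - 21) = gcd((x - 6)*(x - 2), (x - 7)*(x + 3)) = 1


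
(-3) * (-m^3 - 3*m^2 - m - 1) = 3*m^3 + 9*m^2 + 3*m + 3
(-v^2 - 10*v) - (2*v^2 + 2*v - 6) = -3*v^2 - 12*v + 6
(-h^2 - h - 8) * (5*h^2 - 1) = -5*h^4 - 5*h^3 - 39*h^2 + h + 8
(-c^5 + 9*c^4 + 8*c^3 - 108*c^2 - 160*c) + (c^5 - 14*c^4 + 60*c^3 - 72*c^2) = -5*c^4 + 68*c^3 - 180*c^2 - 160*c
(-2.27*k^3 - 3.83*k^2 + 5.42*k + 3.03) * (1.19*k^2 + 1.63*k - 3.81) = -2.7013*k^5 - 8.2578*k^4 + 8.8556*k^3 + 27.0326*k^2 - 15.7113*k - 11.5443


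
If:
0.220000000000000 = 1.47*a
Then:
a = 0.15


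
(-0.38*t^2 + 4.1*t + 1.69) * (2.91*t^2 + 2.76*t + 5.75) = -1.1058*t^4 + 10.8822*t^3 + 14.0489*t^2 + 28.2394*t + 9.7175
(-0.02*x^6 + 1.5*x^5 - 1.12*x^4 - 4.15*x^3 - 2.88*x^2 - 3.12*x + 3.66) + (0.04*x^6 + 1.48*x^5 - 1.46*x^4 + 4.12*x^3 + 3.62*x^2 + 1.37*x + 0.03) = 0.02*x^6 + 2.98*x^5 - 2.58*x^4 - 0.0300000000000002*x^3 + 0.74*x^2 - 1.75*x + 3.69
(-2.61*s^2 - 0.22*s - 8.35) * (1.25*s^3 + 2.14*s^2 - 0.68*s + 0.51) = -3.2625*s^5 - 5.8604*s^4 - 9.1335*s^3 - 19.0505*s^2 + 5.5658*s - 4.2585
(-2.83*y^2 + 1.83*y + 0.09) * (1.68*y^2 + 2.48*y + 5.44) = -4.7544*y^4 - 3.944*y^3 - 10.7056*y^2 + 10.1784*y + 0.4896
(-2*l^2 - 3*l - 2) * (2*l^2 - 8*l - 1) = -4*l^4 + 10*l^3 + 22*l^2 + 19*l + 2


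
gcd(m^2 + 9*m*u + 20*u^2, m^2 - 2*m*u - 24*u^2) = m + 4*u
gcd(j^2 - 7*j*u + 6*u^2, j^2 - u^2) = -j + u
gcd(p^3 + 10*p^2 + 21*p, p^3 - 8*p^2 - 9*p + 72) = p + 3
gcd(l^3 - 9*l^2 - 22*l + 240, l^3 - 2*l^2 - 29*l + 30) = l^2 - l - 30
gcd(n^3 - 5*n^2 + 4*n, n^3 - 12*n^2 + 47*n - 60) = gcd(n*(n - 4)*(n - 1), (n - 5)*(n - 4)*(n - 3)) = n - 4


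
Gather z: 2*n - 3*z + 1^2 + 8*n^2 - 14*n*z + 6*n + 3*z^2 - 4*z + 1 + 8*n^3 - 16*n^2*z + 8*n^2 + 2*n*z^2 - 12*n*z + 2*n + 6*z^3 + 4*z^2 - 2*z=8*n^3 + 16*n^2 + 10*n + 6*z^3 + z^2*(2*n + 7) + z*(-16*n^2 - 26*n - 9) + 2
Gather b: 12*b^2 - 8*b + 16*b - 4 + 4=12*b^2 + 8*b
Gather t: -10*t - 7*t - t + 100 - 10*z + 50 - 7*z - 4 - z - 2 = -18*t - 18*z + 144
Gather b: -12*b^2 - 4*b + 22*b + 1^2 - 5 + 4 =-12*b^2 + 18*b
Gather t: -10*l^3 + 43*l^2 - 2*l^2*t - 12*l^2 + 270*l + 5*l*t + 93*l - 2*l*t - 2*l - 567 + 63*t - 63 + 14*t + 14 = -10*l^3 + 31*l^2 + 361*l + t*(-2*l^2 + 3*l + 77) - 616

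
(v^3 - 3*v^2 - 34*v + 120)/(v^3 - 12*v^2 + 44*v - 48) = (v^2 + v - 30)/(v^2 - 8*v + 12)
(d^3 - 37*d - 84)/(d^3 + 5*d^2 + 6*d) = (d^2 - 3*d - 28)/(d*(d + 2))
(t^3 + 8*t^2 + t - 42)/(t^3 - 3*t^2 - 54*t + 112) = (t + 3)/(t - 8)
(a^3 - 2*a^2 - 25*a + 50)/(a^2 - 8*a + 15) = (a^2 + 3*a - 10)/(a - 3)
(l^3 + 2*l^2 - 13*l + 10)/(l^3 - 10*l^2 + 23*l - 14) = (l + 5)/(l - 7)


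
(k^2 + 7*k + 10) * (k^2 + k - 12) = k^4 + 8*k^3 + 5*k^2 - 74*k - 120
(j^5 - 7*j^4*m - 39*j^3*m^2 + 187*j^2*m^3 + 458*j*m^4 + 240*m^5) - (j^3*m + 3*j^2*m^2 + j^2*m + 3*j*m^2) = j^5 - 7*j^4*m - 39*j^3*m^2 - j^3*m + 187*j^2*m^3 - 3*j^2*m^2 - j^2*m + 458*j*m^4 - 3*j*m^2 + 240*m^5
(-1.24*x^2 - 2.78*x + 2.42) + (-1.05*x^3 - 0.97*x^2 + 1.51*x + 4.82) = -1.05*x^3 - 2.21*x^2 - 1.27*x + 7.24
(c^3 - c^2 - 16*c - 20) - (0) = c^3 - c^2 - 16*c - 20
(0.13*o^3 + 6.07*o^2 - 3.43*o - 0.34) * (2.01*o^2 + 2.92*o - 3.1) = 0.2613*o^5 + 12.5803*o^4 + 10.4271*o^3 - 29.516*o^2 + 9.6402*o + 1.054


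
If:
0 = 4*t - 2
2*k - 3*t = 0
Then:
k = 3/4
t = 1/2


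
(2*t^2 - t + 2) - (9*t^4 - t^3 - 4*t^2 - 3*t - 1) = -9*t^4 + t^3 + 6*t^2 + 2*t + 3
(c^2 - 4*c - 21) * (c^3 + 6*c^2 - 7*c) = c^5 + 2*c^4 - 52*c^3 - 98*c^2 + 147*c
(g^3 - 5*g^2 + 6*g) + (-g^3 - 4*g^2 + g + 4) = -9*g^2 + 7*g + 4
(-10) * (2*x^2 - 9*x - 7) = -20*x^2 + 90*x + 70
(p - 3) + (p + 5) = 2*p + 2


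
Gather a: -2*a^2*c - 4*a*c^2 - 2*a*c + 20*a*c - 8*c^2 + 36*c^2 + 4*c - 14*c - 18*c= -2*a^2*c + a*(-4*c^2 + 18*c) + 28*c^2 - 28*c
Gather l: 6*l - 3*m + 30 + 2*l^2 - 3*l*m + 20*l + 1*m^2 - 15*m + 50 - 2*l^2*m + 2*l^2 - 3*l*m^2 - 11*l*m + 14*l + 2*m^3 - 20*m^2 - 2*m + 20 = l^2*(4 - 2*m) + l*(-3*m^2 - 14*m + 40) + 2*m^3 - 19*m^2 - 20*m + 100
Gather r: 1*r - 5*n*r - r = -5*n*r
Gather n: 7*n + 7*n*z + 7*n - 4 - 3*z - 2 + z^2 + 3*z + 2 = n*(7*z + 14) + z^2 - 4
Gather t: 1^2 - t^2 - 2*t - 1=-t^2 - 2*t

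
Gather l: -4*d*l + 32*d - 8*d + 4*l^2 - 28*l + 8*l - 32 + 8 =24*d + 4*l^2 + l*(-4*d - 20) - 24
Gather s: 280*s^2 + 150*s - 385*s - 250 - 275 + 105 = 280*s^2 - 235*s - 420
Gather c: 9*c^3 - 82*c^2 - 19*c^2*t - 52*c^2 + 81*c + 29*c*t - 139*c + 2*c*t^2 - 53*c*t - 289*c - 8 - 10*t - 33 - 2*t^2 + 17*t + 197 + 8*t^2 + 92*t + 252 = 9*c^3 + c^2*(-19*t - 134) + c*(2*t^2 - 24*t - 347) + 6*t^2 + 99*t + 408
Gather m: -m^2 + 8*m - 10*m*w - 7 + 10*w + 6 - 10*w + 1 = -m^2 + m*(8 - 10*w)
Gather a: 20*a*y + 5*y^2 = 20*a*y + 5*y^2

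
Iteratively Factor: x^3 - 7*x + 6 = (x - 2)*(x^2 + 2*x - 3) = (x - 2)*(x + 3)*(x - 1)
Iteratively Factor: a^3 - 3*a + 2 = (a + 2)*(a^2 - 2*a + 1) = (a - 1)*(a + 2)*(a - 1)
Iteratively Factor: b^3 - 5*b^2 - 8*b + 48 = (b - 4)*(b^2 - b - 12) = (b - 4)^2*(b + 3)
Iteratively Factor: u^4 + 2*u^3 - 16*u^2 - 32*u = (u + 4)*(u^3 - 2*u^2 - 8*u) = u*(u + 4)*(u^2 - 2*u - 8) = u*(u - 4)*(u + 4)*(u + 2)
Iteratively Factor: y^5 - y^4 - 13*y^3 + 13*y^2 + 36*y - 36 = (y + 2)*(y^4 - 3*y^3 - 7*y^2 + 27*y - 18) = (y + 2)*(y + 3)*(y^3 - 6*y^2 + 11*y - 6) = (y - 2)*(y + 2)*(y + 3)*(y^2 - 4*y + 3) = (y - 3)*(y - 2)*(y + 2)*(y + 3)*(y - 1)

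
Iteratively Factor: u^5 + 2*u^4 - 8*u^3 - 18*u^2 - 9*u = (u - 3)*(u^4 + 5*u^3 + 7*u^2 + 3*u) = (u - 3)*(u + 3)*(u^3 + 2*u^2 + u) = (u - 3)*(u + 1)*(u + 3)*(u^2 + u) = u*(u - 3)*(u + 1)*(u + 3)*(u + 1)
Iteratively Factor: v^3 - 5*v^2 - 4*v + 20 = (v - 5)*(v^2 - 4) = (v - 5)*(v - 2)*(v + 2)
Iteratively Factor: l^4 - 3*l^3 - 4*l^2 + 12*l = (l - 3)*(l^3 - 4*l) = (l - 3)*(l + 2)*(l^2 - 2*l) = (l - 3)*(l - 2)*(l + 2)*(l)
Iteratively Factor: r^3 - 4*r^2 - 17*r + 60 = (r - 3)*(r^2 - r - 20) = (r - 3)*(r + 4)*(r - 5)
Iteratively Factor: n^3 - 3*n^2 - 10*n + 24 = (n - 4)*(n^2 + n - 6) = (n - 4)*(n - 2)*(n + 3)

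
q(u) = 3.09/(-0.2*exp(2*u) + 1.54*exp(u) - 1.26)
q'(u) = 3.09*(0.4*exp(2*u) - 1.54*exp(u))/(-0.2*exp(2*u) + 1.54*exp(u) - 1.26)^2 = (1.236*exp(u) - 4.7586)*exp(u)/(0.2*exp(2*u) - 1.54*exp(u) + 1.26)^2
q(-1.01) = -4.26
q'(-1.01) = -2.98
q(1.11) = 1.97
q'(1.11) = -1.24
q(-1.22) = -3.76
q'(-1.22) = -1.92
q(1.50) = 1.90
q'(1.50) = 1.33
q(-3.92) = -2.51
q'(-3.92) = -0.06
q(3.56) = -0.02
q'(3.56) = 0.04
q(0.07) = 19.12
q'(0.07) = -140.98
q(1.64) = 2.27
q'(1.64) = 4.47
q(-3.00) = -2.61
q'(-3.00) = -0.17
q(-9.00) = -2.45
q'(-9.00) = 0.00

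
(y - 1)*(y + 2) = y^2 + y - 2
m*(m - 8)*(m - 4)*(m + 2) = m^4 - 10*m^3 + 8*m^2 + 64*m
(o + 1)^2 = o^2 + 2*o + 1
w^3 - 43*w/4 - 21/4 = (w - 7/2)*(w + 1/2)*(w + 3)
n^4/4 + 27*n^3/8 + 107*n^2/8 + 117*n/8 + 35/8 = (n/4 + 1/4)*(n + 1/2)*(n + 5)*(n + 7)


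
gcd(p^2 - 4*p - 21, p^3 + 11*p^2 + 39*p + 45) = p + 3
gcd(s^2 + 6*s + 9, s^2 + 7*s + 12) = s + 3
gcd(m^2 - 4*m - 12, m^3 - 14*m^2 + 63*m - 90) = m - 6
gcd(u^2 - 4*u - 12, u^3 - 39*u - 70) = u + 2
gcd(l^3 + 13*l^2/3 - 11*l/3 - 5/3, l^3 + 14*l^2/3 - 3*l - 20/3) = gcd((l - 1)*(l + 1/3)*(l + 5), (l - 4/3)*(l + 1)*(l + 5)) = l + 5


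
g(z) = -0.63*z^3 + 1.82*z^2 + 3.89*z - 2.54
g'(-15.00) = -475.96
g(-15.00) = 2474.86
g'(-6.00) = -85.99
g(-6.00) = 175.72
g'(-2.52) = -17.29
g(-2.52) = 9.30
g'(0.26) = 4.71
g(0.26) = -1.42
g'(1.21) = 5.53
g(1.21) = 3.72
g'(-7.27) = -122.46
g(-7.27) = 307.44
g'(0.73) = 5.54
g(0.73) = 1.02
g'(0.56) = 5.34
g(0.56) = 0.10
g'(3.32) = -4.86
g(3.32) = 7.38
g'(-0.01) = 3.85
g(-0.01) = -2.58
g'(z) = -1.89*z^2 + 3.64*z + 3.89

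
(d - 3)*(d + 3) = d^2 - 9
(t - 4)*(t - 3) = t^2 - 7*t + 12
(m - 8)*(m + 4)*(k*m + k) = k*m^3 - 3*k*m^2 - 36*k*m - 32*k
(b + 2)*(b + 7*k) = b^2 + 7*b*k + 2*b + 14*k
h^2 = h^2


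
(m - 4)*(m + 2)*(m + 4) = m^3 + 2*m^2 - 16*m - 32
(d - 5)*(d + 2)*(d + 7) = d^3 + 4*d^2 - 31*d - 70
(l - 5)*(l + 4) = l^2 - l - 20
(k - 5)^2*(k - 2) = k^3 - 12*k^2 + 45*k - 50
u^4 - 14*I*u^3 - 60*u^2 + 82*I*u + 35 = (u - 7*I)*(u - 5*I)*(u - I)^2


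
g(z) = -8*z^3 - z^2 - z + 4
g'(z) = -24*z^2 - 2*z - 1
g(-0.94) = 10.70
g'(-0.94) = -20.33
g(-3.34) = 294.26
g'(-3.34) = -262.05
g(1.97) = -63.01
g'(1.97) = -98.08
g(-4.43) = 684.31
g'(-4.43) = -463.14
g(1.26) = -14.85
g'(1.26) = -41.62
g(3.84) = -467.57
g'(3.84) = -362.57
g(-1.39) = 24.94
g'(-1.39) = -44.59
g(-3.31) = 286.47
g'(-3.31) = -257.33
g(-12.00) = 13696.00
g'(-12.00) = -3433.00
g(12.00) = -13976.00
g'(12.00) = -3481.00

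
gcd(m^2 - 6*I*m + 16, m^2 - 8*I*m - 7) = 1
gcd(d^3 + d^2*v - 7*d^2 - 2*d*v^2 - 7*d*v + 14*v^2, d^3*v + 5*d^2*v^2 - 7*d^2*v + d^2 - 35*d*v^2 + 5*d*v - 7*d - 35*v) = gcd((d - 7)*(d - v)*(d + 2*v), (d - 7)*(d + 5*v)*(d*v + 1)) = d - 7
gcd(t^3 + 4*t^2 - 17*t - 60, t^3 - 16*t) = t - 4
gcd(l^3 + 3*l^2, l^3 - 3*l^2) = l^2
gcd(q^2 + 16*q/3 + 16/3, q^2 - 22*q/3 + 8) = 1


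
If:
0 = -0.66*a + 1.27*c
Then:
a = 1.92424242424242*c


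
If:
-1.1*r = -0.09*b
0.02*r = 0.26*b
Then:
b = 0.00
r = 0.00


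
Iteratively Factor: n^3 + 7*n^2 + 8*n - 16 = (n - 1)*(n^2 + 8*n + 16) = (n - 1)*(n + 4)*(n + 4)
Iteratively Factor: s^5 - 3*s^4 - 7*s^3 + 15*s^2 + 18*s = (s - 3)*(s^4 - 7*s^2 - 6*s) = (s - 3)*(s + 2)*(s^3 - 2*s^2 - 3*s) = s*(s - 3)*(s + 2)*(s^2 - 2*s - 3) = s*(s - 3)^2*(s + 2)*(s + 1)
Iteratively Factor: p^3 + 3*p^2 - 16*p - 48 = (p - 4)*(p^2 + 7*p + 12) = (p - 4)*(p + 4)*(p + 3)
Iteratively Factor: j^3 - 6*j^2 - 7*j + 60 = (j + 3)*(j^2 - 9*j + 20) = (j - 5)*(j + 3)*(j - 4)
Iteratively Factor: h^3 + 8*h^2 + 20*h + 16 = (h + 4)*(h^2 + 4*h + 4) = (h + 2)*(h + 4)*(h + 2)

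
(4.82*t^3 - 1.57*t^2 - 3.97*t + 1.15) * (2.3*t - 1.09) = 11.086*t^4 - 8.8648*t^3 - 7.4197*t^2 + 6.9723*t - 1.2535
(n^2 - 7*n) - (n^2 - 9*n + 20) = 2*n - 20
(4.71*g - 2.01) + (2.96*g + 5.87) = 7.67*g + 3.86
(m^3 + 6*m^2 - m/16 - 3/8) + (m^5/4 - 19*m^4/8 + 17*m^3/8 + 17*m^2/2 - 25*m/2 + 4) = m^5/4 - 19*m^4/8 + 25*m^3/8 + 29*m^2/2 - 201*m/16 + 29/8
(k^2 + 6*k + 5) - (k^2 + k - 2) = 5*k + 7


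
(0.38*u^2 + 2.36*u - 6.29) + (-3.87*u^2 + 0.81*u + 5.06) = -3.49*u^2 + 3.17*u - 1.23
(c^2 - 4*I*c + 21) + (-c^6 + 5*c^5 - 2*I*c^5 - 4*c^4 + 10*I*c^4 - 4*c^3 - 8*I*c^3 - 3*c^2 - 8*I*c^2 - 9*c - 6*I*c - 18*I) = -c^6 + 5*c^5 - 2*I*c^5 - 4*c^4 + 10*I*c^4 - 4*c^3 - 8*I*c^3 - 2*c^2 - 8*I*c^2 - 9*c - 10*I*c + 21 - 18*I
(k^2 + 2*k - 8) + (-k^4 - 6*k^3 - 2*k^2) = -k^4 - 6*k^3 - k^2 + 2*k - 8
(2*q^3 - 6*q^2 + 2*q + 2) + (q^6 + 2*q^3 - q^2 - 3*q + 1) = q^6 + 4*q^3 - 7*q^2 - q + 3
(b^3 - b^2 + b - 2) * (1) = b^3 - b^2 + b - 2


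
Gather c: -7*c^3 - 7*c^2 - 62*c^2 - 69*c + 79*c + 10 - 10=-7*c^3 - 69*c^2 + 10*c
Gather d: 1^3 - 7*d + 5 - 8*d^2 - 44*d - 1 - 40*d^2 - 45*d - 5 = -48*d^2 - 96*d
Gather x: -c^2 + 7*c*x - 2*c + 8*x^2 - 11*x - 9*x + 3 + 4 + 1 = -c^2 - 2*c + 8*x^2 + x*(7*c - 20) + 8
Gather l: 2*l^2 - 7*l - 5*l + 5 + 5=2*l^2 - 12*l + 10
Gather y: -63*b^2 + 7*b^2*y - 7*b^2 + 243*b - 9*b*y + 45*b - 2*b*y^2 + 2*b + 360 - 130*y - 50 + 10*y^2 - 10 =-70*b^2 + 290*b + y^2*(10 - 2*b) + y*(7*b^2 - 9*b - 130) + 300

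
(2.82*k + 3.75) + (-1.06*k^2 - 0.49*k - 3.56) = -1.06*k^2 + 2.33*k + 0.19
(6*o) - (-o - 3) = 7*o + 3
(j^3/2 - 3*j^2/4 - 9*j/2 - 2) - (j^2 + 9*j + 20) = j^3/2 - 7*j^2/4 - 27*j/2 - 22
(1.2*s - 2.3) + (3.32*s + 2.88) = 4.52*s + 0.58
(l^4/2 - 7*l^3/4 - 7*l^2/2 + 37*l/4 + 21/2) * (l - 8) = l^5/2 - 23*l^4/4 + 21*l^3/2 + 149*l^2/4 - 127*l/2 - 84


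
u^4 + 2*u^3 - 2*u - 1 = (u - 1)*(u + 1)^3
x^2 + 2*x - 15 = (x - 3)*(x + 5)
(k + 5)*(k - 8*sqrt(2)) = k^2 - 8*sqrt(2)*k + 5*k - 40*sqrt(2)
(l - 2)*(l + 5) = l^2 + 3*l - 10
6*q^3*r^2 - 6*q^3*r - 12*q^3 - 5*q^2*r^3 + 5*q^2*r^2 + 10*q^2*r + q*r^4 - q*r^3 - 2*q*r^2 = (-3*q + r)*(-2*q + r)*(r - 2)*(q*r + q)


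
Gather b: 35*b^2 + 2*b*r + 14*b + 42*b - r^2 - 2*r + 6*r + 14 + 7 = 35*b^2 + b*(2*r + 56) - r^2 + 4*r + 21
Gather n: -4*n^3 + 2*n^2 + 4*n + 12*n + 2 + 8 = -4*n^3 + 2*n^2 + 16*n + 10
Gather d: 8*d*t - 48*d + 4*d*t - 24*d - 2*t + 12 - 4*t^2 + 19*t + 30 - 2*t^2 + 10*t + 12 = d*(12*t - 72) - 6*t^2 + 27*t + 54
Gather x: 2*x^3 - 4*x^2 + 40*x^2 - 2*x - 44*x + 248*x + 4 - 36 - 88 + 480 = 2*x^3 + 36*x^2 + 202*x + 360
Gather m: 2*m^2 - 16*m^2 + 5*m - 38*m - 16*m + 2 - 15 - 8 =-14*m^2 - 49*m - 21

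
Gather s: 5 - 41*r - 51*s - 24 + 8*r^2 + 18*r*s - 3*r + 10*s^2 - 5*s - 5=8*r^2 - 44*r + 10*s^2 + s*(18*r - 56) - 24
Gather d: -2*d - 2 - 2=-2*d - 4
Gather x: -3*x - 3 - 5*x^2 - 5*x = -5*x^2 - 8*x - 3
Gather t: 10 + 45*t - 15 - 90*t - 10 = -45*t - 15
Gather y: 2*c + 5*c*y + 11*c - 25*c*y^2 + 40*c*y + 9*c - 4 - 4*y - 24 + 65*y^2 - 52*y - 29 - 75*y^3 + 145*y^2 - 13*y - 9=22*c - 75*y^3 + y^2*(210 - 25*c) + y*(45*c - 69) - 66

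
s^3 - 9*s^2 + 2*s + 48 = (s - 8)*(s - 3)*(s + 2)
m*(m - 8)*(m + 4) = m^3 - 4*m^2 - 32*m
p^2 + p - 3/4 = (p - 1/2)*(p + 3/2)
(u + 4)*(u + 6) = u^2 + 10*u + 24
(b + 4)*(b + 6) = b^2 + 10*b + 24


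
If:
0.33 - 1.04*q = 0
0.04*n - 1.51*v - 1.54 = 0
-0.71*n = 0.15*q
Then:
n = -0.07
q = 0.32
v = -1.02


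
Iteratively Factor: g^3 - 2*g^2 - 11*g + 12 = (g - 1)*(g^2 - g - 12) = (g - 1)*(g + 3)*(g - 4)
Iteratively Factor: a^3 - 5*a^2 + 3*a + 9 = (a - 3)*(a^2 - 2*a - 3) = (a - 3)^2*(a + 1)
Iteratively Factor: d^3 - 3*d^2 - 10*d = (d - 5)*(d^2 + 2*d) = (d - 5)*(d + 2)*(d)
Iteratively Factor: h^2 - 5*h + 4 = (h - 4)*(h - 1)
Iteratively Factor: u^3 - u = (u + 1)*(u^2 - u) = u*(u + 1)*(u - 1)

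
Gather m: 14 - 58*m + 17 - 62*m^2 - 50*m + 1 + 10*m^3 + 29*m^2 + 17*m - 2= 10*m^3 - 33*m^2 - 91*m + 30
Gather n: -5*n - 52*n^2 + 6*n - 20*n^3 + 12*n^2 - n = -20*n^3 - 40*n^2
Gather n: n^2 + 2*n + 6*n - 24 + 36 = n^2 + 8*n + 12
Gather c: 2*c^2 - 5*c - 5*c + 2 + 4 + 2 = 2*c^2 - 10*c + 8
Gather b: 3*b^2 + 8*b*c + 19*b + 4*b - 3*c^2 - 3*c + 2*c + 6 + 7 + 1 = 3*b^2 + b*(8*c + 23) - 3*c^2 - c + 14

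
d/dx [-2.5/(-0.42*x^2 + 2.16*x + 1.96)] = (5.4 - 2.1*x)/(-0.42*x^2 + 2.16*x + 1.96)^2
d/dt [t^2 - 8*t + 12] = 2*t - 8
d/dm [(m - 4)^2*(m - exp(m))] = (m - 4)*(2*m + (1 - exp(m))*(m - 4) - 2*exp(m))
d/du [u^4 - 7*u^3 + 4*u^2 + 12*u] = 4*u^3 - 21*u^2 + 8*u + 12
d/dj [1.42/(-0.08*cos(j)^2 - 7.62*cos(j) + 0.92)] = -(0.2272*cos(j) + 10.8204)*sin(j)/(0.08*cos(j)^2 + 7.62*cos(j) - 0.92)^2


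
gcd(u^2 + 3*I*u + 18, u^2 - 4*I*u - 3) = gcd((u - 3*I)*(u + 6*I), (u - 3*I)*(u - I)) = u - 3*I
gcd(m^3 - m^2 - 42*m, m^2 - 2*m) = m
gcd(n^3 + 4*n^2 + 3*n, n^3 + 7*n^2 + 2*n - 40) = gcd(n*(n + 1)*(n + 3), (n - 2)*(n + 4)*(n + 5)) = 1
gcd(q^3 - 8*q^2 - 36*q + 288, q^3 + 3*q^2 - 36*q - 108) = q^2 - 36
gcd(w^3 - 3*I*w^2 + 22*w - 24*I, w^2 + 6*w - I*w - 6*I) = w - I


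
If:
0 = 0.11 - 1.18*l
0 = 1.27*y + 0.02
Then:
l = 0.09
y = -0.02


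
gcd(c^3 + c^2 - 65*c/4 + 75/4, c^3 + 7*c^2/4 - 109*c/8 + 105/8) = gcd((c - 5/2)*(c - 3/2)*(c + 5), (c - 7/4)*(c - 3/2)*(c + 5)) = c^2 + 7*c/2 - 15/2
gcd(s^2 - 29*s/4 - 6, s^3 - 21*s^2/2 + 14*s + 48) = s - 8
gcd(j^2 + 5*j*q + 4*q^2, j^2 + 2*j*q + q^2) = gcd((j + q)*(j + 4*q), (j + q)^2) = j + q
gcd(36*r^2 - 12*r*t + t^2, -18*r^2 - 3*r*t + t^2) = 6*r - t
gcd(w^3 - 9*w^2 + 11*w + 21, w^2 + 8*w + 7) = w + 1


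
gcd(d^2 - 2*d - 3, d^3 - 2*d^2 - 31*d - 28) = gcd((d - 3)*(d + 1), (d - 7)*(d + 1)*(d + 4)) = d + 1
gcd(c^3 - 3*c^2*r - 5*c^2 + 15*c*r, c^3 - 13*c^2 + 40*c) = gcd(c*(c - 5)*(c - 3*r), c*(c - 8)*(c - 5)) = c^2 - 5*c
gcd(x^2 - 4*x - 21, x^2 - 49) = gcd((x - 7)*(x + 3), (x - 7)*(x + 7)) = x - 7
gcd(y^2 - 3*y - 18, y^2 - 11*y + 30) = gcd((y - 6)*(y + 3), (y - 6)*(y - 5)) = y - 6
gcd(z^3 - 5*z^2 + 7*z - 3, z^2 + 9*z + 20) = 1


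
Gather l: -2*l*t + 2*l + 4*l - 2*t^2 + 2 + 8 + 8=l*(6 - 2*t) - 2*t^2 + 18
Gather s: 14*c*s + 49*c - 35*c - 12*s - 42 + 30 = 14*c + s*(14*c - 12) - 12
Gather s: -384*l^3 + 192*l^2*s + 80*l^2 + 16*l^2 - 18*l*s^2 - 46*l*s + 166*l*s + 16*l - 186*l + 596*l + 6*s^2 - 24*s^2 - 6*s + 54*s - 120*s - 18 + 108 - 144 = -384*l^3 + 96*l^2 + 426*l + s^2*(-18*l - 18) + s*(192*l^2 + 120*l - 72) - 54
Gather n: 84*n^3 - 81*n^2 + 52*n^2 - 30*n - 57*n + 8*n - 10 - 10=84*n^3 - 29*n^2 - 79*n - 20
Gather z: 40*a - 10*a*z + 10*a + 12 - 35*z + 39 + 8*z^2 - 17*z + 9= 50*a + 8*z^2 + z*(-10*a - 52) + 60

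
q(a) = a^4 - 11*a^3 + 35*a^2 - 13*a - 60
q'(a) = 4*a^3 - 33*a^2 + 70*a - 13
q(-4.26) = 1810.28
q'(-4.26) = -1219.31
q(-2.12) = 249.87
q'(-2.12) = -347.83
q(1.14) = -43.94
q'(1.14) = 29.84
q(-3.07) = 716.89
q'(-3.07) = -654.66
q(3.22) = 1.29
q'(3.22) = 3.79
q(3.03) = 0.23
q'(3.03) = 7.40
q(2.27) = -11.27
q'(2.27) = 22.64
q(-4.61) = 2273.10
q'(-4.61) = -1428.91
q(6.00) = 42.00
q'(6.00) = 83.00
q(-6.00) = 4950.00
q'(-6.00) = -2485.00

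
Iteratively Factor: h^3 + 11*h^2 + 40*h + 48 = (h + 3)*(h^2 + 8*h + 16) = (h + 3)*(h + 4)*(h + 4)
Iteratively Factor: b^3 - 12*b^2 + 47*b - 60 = (b - 3)*(b^2 - 9*b + 20) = (b - 5)*(b - 3)*(b - 4)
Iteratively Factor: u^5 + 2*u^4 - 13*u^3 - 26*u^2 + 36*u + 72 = (u + 2)*(u^4 - 13*u^2 + 36) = (u + 2)*(u + 3)*(u^3 - 3*u^2 - 4*u + 12) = (u - 2)*(u + 2)*(u + 3)*(u^2 - u - 6) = (u - 3)*(u - 2)*(u + 2)*(u + 3)*(u + 2)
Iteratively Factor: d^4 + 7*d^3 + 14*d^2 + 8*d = (d + 4)*(d^3 + 3*d^2 + 2*d) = d*(d + 4)*(d^2 + 3*d + 2) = d*(d + 1)*(d + 4)*(d + 2)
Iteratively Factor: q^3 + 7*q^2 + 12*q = (q + 4)*(q^2 + 3*q) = q*(q + 4)*(q + 3)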